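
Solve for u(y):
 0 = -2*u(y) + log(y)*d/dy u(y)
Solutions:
 u(y) = C1*exp(2*li(y))


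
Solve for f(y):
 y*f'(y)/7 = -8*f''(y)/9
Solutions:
 f(y) = C1 + C2*erf(3*sqrt(7)*y/28)


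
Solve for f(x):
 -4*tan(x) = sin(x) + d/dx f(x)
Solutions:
 f(x) = C1 + 4*log(cos(x)) + cos(x)


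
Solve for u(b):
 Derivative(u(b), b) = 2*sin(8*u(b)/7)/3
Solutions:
 -2*b/3 + 7*log(cos(8*u(b)/7) - 1)/16 - 7*log(cos(8*u(b)/7) + 1)/16 = C1


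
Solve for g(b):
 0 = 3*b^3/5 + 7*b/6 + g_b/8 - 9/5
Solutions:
 g(b) = C1 - 6*b^4/5 - 14*b^2/3 + 72*b/5


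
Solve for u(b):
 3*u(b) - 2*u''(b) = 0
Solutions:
 u(b) = C1*exp(-sqrt(6)*b/2) + C2*exp(sqrt(6)*b/2)


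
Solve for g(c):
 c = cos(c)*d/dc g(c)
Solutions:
 g(c) = C1 + Integral(c/cos(c), c)


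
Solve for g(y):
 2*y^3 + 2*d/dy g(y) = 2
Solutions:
 g(y) = C1 - y^4/4 + y


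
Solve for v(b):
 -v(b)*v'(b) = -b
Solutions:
 v(b) = -sqrt(C1 + b^2)
 v(b) = sqrt(C1 + b^2)


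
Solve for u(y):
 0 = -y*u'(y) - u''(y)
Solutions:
 u(y) = C1 + C2*erf(sqrt(2)*y/2)


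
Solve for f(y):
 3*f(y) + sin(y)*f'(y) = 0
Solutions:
 f(y) = C1*(cos(y) + 1)^(3/2)/(cos(y) - 1)^(3/2)


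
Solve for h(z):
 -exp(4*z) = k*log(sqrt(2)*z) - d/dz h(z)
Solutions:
 h(z) = C1 + k*z*log(z) + k*z*(-1 + log(2)/2) + exp(4*z)/4


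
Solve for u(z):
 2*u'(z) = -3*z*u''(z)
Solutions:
 u(z) = C1 + C2*z^(1/3)


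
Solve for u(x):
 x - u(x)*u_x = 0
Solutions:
 u(x) = -sqrt(C1 + x^2)
 u(x) = sqrt(C1 + x^2)


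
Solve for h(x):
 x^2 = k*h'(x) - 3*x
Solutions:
 h(x) = C1 + x^3/(3*k) + 3*x^2/(2*k)


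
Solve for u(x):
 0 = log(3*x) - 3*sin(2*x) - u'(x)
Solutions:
 u(x) = C1 + x*log(x) - x + x*log(3) + 3*cos(2*x)/2


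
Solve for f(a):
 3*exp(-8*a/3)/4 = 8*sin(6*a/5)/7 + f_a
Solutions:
 f(a) = C1 + 20*cos(6*a/5)/21 - 9*exp(-8*a/3)/32


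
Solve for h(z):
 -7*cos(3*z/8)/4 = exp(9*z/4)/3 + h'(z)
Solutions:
 h(z) = C1 - 4*exp(9*z/4)/27 - 14*sin(3*z/8)/3


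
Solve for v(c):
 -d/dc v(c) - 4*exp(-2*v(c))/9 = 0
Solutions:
 v(c) = log(-sqrt(C1 - 8*c)) - log(3)
 v(c) = log(C1 - 8*c)/2 - log(3)


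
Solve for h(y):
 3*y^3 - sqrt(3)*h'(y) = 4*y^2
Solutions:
 h(y) = C1 + sqrt(3)*y^4/4 - 4*sqrt(3)*y^3/9


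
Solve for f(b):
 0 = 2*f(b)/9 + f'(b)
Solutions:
 f(b) = C1*exp(-2*b/9)


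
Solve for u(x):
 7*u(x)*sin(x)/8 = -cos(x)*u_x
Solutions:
 u(x) = C1*cos(x)^(7/8)


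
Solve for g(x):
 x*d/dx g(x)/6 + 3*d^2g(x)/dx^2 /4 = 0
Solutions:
 g(x) = C1 + C2*erf(x/3)


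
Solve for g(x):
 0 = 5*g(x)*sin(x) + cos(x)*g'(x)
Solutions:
 g(x) = C1*cos(x)^5


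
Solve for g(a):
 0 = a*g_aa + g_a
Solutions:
 g(a) = C1 + C2*log(a)


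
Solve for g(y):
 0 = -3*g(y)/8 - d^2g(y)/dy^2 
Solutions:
 g(y) = C1*sin(sqrt(6)*y/4) + C2*cos(sqrt(6)*y/4)


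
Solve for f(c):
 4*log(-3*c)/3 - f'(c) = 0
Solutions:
 f(c) = C1 + 4*c*log(-c)/3 + 4*c*(-1 + log(3))/3


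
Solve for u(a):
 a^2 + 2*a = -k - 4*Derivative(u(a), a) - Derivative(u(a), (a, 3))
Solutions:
 u(a) = C1 + C2*sin(2*a) + C3*cos(2*a) - a^3/12 - a^2/4 - a*k/4 + a/8


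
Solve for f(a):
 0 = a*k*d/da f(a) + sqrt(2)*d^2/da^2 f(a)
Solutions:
 f(a) = Piecewise((-2^(3/4)*sqrt(pi)*C1*erf(2^(1/4)*a*sqrt(k)/2)/(2*sqrt(k)) - C2, (k > 0) | (k < 0)), (-C1*a - C2, True))


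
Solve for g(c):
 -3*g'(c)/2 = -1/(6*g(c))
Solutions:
 g(c) = -sqrt(C1 + 2*c)/3
 g(c) = sqrt(C1 + 2*c)/3


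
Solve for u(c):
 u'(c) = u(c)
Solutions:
 u(c) = C1*exp(c)


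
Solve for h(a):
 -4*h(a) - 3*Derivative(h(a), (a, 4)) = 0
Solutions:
 h(a) = (C1*sin(3^(3/4)*a/3) + C2*cos(3^(3/4)*a/3))*exp(-3^(3/4)*a/3) + (C3*sin(3^(3/4)*a/3) + C4*cos(3^(3/4)*a/3))*exp(3^(3/4)*a/3)


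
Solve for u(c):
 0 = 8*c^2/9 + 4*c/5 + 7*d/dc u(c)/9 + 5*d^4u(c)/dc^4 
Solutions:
 u(c) = C1 + C4*exp(-525^(1/3)*c/15) - 8*c^3/21 - 18*c^2/35 + (C2*sin(175^(1/3)*3^(5/6)*c/30) + C3*cos(175^(1/3)*3^(5/6)*c/30))*exp(525^(1/3)*c/30)


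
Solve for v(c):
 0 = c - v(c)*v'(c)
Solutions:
 v(c) = -sqrt(C1 + c^2)
 v(c) = sqrt(C1 + c^2)


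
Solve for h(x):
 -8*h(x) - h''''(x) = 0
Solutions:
 h(x) = (C1*sin(2^(1/4)*x) + C2*cos(2^(1/4)*x))*exp(-2^(1/4)*x) + (C3*sin(2^(1/4)*x) + C4*cos(2^(1/4)*x))*exp(2^(1/4)*x)


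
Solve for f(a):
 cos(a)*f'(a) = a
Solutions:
 f(a) = C1 + Integral(a/cos(a), a)


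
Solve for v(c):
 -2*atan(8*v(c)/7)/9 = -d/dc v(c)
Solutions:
 Integral(1/atan(8*_y/7), (_y, v(c))) = C1 + 2*c/9


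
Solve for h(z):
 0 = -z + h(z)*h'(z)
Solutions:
 h(z) = -sqrt(C1 + z^2)
 h(z) = sqrt(C1 + z^2)


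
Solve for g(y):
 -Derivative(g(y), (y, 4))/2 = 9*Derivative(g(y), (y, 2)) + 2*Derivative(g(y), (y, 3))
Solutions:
 g(y) = C1 + C2*y + (C3*sin(sqrt(14)*y) + C4*cos(sqrt(14)*y))*exp(-2*y)


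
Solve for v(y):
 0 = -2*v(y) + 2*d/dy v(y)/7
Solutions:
 v(y) = C1*exp(7*y)


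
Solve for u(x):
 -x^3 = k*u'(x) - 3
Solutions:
 u(x) = C1 - x^4/(4*k) + 3*x/k


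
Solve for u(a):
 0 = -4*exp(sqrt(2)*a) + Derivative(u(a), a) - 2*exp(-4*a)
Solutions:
 u(a) = C1 + 2*sqrt(2)*exp(sqrt(2)*a) - exp(-4*a)/2


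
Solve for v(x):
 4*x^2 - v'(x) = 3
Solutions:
 v(x) = C1 + 4*x^3/3 - 3*x


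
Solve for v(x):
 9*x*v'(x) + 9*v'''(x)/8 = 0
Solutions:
 v(x) = C1 + Integral(C2*airyai(-2*x) + C3*airybi(-2*x), x)


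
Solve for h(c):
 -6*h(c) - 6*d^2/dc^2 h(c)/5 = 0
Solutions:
 h(c) = C1*sin(sqrt(5)*c) + C2*cos(sqrt(5)*c)


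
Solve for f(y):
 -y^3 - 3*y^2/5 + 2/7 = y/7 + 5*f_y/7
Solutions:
 f(y) = C1 - 7*y^4/20 - 7*y^3/25 - y^2/10 + 2*y/5


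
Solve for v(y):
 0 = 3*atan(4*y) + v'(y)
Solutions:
 v(y) = C1 - 3*y*atan(4*y) + 3*log(16*y^2 + 1)/8


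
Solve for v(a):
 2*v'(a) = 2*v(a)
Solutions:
 v(a) = C1*exp(a)


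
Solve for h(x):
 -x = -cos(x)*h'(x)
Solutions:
 h(x) = C1 + Integral(x/cos(x), x)


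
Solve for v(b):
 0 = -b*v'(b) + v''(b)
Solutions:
 v(b) = C1 + C2*erfi(sqrt(2)*b/2)


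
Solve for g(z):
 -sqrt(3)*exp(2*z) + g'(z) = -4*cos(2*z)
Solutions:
 g(z) = C1 + sqrt(3)*exp(2*z)/2 - 2*sin(2*z)


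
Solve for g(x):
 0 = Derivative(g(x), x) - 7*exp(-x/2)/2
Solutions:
 g(x) = C1 - 7*exp(-x/2)


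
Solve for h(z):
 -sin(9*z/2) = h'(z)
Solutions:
 h(z) = C1 + 2*cos(9*z/2)/9


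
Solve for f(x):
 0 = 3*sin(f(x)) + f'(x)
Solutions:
 f(x) = -acos((-C1 - exp(6*x))/(C1 - exp(6*x))) + 2*pi
 f(x) = acos((-C1 - exp(6*x))/(C1 - exp(6*x)))


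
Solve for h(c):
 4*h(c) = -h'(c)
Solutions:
 h(c) = C1*exp(-4*c)


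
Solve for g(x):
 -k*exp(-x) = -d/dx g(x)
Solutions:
 g(x) = C1 - k*exp(-x)


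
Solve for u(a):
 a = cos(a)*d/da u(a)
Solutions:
 u(a) = C1 + Integral(a/cos(a), a)


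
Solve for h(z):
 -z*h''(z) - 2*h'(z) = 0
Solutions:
 h(z) = C1 + C2/z


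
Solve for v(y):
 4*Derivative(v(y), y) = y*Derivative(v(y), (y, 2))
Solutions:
 v(y) = C1 + C2*y^5


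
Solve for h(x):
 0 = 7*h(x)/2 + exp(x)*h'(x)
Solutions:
 h(x) = C1*exp(7*exp(-x)/2)


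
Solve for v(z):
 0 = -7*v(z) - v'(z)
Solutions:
 v(z) = C1*exp(-7*z)


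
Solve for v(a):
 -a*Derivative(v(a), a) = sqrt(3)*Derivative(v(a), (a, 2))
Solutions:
 v(a) = C1 + C2*erf(sqrt(2)*3^(3/4)*a/6)


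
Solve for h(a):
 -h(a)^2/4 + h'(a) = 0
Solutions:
 h(a) = -4/(C1 + a)


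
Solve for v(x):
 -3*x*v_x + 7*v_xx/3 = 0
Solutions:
 v(x) = C1 + C2*erfi(3*sqrt(14)*x/14)


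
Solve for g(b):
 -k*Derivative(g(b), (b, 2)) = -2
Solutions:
 g(b) = C1 + C2*b + b^2/k


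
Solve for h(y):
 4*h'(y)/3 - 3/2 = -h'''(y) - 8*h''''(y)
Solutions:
 h(y) = C1 + C2*exp(y*(-2 + (48*sqrt(577) + 1153)^(-1/3) + (48*sqrt(577) + 1153)^(1/3))/48)*sin(sqrt(3)*y*(-(48*sqrt(577) + 1153)^(1/3) + (48*sqrt(577) + 1153)^(-1/3))/48) + C3*exp(y*(-2 + (48*sqrt(577) + 1153)^(-1/3) + (48*sqrt(577) + 1153)^(1/3))/48)*cos(sqrt(3)*y*(-(48*sqrt(577) + 1153)^(1/3) + (48*sqrt(577) + 1153)^(-1/3))/48) + C4*exp(-y*((48*sqrt(577) + 1153)^(-1/3) + 1 + (48*sqrt(577) + 1153)^(1/3))/24) + 9*y/8


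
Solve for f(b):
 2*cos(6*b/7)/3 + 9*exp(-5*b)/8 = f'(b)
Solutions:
 f(b) = C1 + 7*sin(6*b/7)/9 - 9*exp(-5*b)/40


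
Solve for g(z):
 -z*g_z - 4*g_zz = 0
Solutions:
 g(z) = C1 + C2*erf(sqrt(2)*z/4)


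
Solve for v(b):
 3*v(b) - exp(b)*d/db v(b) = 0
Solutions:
 v(b) = C1*exp(-3*exp(-b))


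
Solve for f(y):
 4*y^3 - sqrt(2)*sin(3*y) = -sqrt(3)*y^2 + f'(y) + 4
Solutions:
 f(y) = C1 + y^4 + sqrt(3)*y^3/3 - 4*y + sqrt(2)*cos(3*y)/3


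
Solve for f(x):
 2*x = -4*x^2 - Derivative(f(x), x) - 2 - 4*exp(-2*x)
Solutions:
 f(x) = C1 - 4*x^3/3 - x^2 - 2*x + 2*exp(-2*x)


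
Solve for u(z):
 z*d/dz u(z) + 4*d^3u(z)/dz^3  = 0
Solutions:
 u(z) = C1 + Integral(C2*airyai(-2^(1/3)*z/2) + C3*airybi(-2^(1/3)*z/2), z)


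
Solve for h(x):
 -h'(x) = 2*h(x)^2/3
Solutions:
 h(x) = 3/(C1 + 2*x)


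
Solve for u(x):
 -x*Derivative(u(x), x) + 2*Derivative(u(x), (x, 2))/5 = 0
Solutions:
 u(x) = C1 + C2*erfi(sqrt(5)*x/2)


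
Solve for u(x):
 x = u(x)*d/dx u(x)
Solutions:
 u(x) = -sqrt(C1 + x^2)
 u(x) = sqrt(C1 + x^2)


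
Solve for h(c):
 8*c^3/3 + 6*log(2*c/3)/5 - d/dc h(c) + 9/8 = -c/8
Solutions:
 h(c) = C1 + 2*c^4/3 + c^2/16 + 6*c*log(c)/5 - 6*c*log(3)/5 - 3*c/40 + 6*c*log(2)/5


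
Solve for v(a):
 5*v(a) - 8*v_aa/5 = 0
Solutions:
 v(a) = C1*exp(-5*sqrt(2)*a/4) + C2*exp(5*sqrt(2)*a/4)


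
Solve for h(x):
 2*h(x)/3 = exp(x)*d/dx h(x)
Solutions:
 h(x) = C1*exp(-2*exp(-x)/3)


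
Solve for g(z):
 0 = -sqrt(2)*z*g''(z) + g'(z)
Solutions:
 g(z) = C1 + C2*z^(sqrt(2)/2 + 1)


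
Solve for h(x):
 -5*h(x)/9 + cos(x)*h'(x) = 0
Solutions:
 h(x) = C1*(sin(x) + 1)^(5/18)/(sin(x) - 1)^(5/18)


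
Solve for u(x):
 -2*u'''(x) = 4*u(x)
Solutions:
 u(x) = C3*exp(-2^(1/3)*x) + (C1*sin(2^(1/3)*sqrt(3)*x/2) + C2*cos(2^(1/3)*sqrt(3)*x/2))*exp(2^(1/3)*x/2)


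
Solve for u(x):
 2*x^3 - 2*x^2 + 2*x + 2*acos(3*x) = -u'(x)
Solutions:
 u(x) = C1 - x^4/2 + 2*x^3/3 - x^2 - 2*x*acos(3*x) + 2*sqrt(1 - 9*x^2)/3


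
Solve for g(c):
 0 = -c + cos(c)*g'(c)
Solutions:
 g(c) = C1 + Integral(c/cos(c), c)


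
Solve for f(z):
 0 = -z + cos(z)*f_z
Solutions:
 f(z) = C1 + Integral(z/cos(z), z)


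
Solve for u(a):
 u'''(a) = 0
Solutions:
 u(a) = C1 + C2*a + C3*a^2


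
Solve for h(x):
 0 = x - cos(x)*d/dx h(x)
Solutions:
 h(x) = C1 + Integral(x/cos(x), x)


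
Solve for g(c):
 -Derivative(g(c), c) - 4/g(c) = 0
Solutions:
 g(c) = -sqrt(C1 - 8*c)
 g(c) = sqrt(C1 - 8*c)


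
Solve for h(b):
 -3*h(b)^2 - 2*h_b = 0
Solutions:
 h(b) = 2/(C1 + 3*b)


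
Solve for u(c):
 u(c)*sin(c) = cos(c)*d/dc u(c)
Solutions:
 u(c) = C1/cos(c)


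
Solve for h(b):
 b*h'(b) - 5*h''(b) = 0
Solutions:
 h(b) = C1 + C2*erfi(sqrt(10)*b/10)


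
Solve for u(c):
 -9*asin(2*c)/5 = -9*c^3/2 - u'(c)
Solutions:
 u(c) = C1 - 9*c^4/8 + 9*c*asin(2*c)/5 + 9*sqrt(1 - 4*c^2)/10


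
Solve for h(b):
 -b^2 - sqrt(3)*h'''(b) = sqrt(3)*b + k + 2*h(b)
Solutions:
 h(b) = C3*exp(-2^(1/3)*3^(5/6)*b/3) - b^2/2 - sqrt(3)*b/2 - k/2 + (C1*sin(6^(1/3)*b/2) + C2*cos(6^(1/3)*b/2))*exp(2^(1/3)*3^(5/6)*b/6)


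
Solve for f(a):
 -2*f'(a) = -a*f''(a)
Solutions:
 f(a) = C1 + C2*a^3


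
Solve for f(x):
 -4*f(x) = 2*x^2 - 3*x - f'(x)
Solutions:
 f(x) = C1*exp(4*x) - x^2/2 + x/2 + 1/8


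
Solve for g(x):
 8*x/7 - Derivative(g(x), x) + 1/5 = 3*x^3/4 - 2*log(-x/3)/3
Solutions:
 g(x) = C1 - 3*x^4/16 + 4*x^2/7 + 2*x*log(-x)/3 + x*(-10*log(3) - 7)/15


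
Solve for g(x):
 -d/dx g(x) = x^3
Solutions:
 g(x) = C1 - x^4/4


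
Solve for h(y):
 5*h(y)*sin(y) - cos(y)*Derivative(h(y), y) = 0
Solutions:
 h(y) = C1/cos(y)^5


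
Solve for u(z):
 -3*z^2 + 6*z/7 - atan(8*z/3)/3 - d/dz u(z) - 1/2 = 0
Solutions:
 u(z) = C1 - z^3 + 3*z^2/7 - z*atan(8*z/3)/3 - z/2 + log(64*z^2 + 9)/16


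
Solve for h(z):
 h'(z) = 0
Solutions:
 h(z) = C1


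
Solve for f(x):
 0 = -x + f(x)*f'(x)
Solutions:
 f(x) = -sqrt(C1 + x^2)
 f(x) = sqrt(C1 + x^2)


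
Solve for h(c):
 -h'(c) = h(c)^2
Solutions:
 h(c) = 1/(C1 + c)


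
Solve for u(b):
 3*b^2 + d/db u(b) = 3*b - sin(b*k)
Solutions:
 u(b) = C1 - b^3 + 3*b^2/2 + cos(b*k)/k


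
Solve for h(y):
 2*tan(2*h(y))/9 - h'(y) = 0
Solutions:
 h(y) = -asin(C1*exp(4*y/9))/2 + pi/2
 h(y) = asin(C1*exp(4*y/9))/2


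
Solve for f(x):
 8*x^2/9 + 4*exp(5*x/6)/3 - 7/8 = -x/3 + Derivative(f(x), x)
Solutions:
 f(x) = C1 + 8*x^3/27 + x^2/6 - 7*x/8 + 8*exp(5*x/6)/5


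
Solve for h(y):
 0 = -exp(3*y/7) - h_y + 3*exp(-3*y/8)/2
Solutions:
 h(y) = C1 - 7*exp(3*y/7)/3 - 4*exp(-3*y/8)


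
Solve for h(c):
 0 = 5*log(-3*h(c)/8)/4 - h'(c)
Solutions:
 -4*Integral(1/(log(-_y) - 3*log(2) + log(3)), (_y, h(c)))/5 = C1 - c


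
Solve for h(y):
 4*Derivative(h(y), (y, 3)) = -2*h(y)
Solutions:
 h(y) = C3*exp(-2^(2/3)*y/2) + (C1*sin(2^(2/3)*sqrt(3)*y/4) + C2*cos(2^(2/3)*sqrt(3)*y/4))*exp(2^(2/3)*y/4)


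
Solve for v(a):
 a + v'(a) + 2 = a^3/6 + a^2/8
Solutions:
 v(a) = C1 + a^4/24 + a^3/24 - a^2/2 - 2*a


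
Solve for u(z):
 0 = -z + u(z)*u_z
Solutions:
 u(z) = -sqrt(C1 + z^2)
 u(z) = sqrt(C1 + z^2)


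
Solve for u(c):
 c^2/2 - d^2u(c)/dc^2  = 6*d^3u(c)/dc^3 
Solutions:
 u(c) = C1 + C2*c + C3*exp(-c/6) + c^4/24 - c^3 + 18*c^2


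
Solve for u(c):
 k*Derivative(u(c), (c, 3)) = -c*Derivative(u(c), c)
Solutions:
 u(c) = C1 + Integral(C2*airyai(c*(-1/k)^(1/3)) + C3*airybi(c*(-1/k)^(1/3)), c)


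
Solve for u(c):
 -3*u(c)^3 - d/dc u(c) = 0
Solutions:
 u(c) = -sqrt(2)*sqrt(-1/(C1 - 3*c))/2
 u(c) = sqrt(2)*sqrt(-1/(C1 - 3*c))/2


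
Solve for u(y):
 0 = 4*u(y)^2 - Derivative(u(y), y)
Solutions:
 u(y) = -1/(C1 + 4*y)


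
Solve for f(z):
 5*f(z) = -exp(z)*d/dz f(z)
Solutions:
 f(z) = C1*exp(5*exp(-z))


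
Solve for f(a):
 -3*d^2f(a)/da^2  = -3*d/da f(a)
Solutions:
 f(a) = C1 + C2*exp(a)


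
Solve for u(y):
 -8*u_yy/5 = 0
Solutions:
 u(y) = C1 + C2*y


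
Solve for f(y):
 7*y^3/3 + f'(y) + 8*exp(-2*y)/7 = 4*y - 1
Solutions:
 f(y) = C1 - 7*y^4/12 + 2*y^2 - y + 4*exp(-2*y)/7


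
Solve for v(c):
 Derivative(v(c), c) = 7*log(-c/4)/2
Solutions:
 v(c) = C1 + 7*c*log(-c)/2 + c*(-7*log(2) - 7/2)


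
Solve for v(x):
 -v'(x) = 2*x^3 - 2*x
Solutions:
 v(x) = C1 - x^4/2 + x^2


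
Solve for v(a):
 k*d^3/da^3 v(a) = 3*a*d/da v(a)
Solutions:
 v(a) = C1 + Integral(C2*airyai(3^(1/3)*a*(1/k)^(1/3)) + C3*airybi(3^(1/3)*a*(1/k)^(1/3)), a)


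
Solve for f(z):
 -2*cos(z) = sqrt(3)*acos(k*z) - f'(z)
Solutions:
 f(z) = C1 + sqrt(3)*Piecewise((z*acos(k*z) - sqrt(-k^2*z^2 + 1)/k, Ne(k, 0)), (pi*z/2, True)) + 2*sin(z)


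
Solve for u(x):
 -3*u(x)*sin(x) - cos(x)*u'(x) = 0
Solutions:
 u(x) = C1*cos(x)^3


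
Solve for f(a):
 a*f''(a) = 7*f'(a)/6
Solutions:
 f(a) = C1 + C2*a^(13/6)


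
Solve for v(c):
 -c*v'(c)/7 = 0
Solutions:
 v(c) = C1


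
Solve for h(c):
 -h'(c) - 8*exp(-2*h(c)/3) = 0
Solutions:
 h(c) = 3*log(-sqrt(C1 - 8*c)) - 3*log(3) + 3*log(6)/2
 h(c) = 3*log(C1 - 8*c)/2 - 3*log(3) + 3*log(6)/2


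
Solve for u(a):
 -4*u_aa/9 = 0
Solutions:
 u(a) = C1 + C2*a


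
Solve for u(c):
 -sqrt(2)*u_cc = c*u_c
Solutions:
 u(c) = C1 + C2*erf(2^(1/4)*c/2)


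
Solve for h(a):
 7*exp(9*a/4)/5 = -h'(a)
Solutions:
 h(a) = C1 - 28*exp(9*a/4)/45


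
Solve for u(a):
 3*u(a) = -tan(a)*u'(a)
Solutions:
 u(a) = C1/sin(a)^3


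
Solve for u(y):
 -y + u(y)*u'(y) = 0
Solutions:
 u(y) = -sqrt(C1 + y^2)
 u(y) = sqrt(C1 + y^2)


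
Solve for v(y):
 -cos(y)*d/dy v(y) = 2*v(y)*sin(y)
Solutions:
 v(y) = C1*cos(y)^2


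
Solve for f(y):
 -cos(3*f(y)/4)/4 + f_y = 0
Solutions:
 -y/4 - 2*log(sin(3*f(y)/4) - 1)/3 + 2*log(sin(3*f(y)/4) + 1)/3 = C1


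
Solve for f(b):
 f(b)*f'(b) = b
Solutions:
 f(b) = -sqrt(C1 + b^2)
 f(b) = sqrt(C1 + b^2)


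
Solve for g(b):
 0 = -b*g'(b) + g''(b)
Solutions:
 g(b) = C1 + C2*erfi(sqrt(2)*b/2)


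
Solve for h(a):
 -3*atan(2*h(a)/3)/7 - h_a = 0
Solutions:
 Integral(1/atan(2*_y/3), (_y, h(a))) = C1 - 3*a/7


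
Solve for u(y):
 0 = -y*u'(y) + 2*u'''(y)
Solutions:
 u(y) = C1 + Integral(C2*airyai(2^(2/3)*y/2) + C3*airybi(2^(2/3)*y/2), y)


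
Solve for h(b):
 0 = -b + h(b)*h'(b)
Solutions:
 h(b) = -sqrt(C1 + b^2)
 h(b) = sqrt(C1 + b^2)


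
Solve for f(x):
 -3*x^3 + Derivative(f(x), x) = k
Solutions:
 f(x) = C1 + k*x + 3*x^4/4


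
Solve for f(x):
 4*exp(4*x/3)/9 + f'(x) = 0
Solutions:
 f(x) = C1 - exp(4*x/3)/3


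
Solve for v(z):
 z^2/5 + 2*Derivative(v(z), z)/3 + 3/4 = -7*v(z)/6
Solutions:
 v(z) = C1*exp(-7*z/4) - 6*z^2/35 + 48*z/245 - 2589/3430


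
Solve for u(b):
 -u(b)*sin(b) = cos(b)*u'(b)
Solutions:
 u(b) = C1*cos(b)


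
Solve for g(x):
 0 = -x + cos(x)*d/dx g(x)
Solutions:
 g(x) = C1 + Integral(x/cos(x), x)


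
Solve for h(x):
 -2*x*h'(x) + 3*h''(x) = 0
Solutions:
 h(x) = C1 + C2*erfi(sqrt(3)*x/3)


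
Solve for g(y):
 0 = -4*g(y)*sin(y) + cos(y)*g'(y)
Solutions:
 g(y) = C1/cos(y)^4


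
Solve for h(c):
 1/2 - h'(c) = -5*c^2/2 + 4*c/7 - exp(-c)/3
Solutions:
 h(c) = C1 + 5*c^3/6 - 2*c^2/7 + c/2 - exp(-c)/3


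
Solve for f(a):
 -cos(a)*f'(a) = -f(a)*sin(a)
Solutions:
 f(a) = C1/cos(a)


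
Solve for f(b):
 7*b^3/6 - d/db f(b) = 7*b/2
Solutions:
 f(b) = C1 + 7*b^4/24 - 7*b^2/4


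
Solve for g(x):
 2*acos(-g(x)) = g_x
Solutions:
 Integral(1/acos(-_y), (_y, g(x))) = C1 + 2*x


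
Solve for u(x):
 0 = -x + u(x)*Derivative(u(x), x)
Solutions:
 u(x) = -sqrt(C1 + x^2)
 u(x) = sqrt(C1 + x^2)


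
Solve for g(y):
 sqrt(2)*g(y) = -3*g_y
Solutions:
 g(y) = C1*exp(-sqrt(2)*y/3)


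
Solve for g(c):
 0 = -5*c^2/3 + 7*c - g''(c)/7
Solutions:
 g(c) = C1 + C2*c - 35*c^4/36 + 49*c^3/6


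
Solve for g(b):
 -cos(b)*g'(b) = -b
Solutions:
 g(b) = C1 + Integral(b/cos(b), b)


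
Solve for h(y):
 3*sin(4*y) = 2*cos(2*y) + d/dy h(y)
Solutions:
 h(y) = C1 - sin(2*y) - 3*cos(4*y)/4


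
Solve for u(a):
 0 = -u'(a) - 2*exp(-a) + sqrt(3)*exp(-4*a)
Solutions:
 u(a) = C1 + 2*exp(-a) - sqrt(3)*exp(-4*a)/4


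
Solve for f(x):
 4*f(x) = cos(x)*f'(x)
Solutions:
 f(x) = C1*(sin(x)^2 + 2*sin(x) + 1)/(sin(x)^2 - 2*sin(x) + 1)


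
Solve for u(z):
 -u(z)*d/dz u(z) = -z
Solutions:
 u(z) = -sqrt(C1 + z^2)
 u(z) = sqrt(C1 + z^2)


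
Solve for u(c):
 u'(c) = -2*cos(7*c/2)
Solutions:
 u(c) = C1 - 4*sin(7*c/2)/7


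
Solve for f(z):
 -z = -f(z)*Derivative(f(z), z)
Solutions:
 f(z) = -sqrt(C1 + z^2)
 f(z) = sqrt(C1 + z^2)


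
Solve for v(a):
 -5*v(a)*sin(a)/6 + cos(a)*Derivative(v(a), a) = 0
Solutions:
 v(a) = C1/cos(a)^(5/6)


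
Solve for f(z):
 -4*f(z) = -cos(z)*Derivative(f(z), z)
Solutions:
 f(z) = C1*(sin(z)^2 + 2*sin(z) + 1)/(sin(z)^2 - 2*sin(z) + 1)


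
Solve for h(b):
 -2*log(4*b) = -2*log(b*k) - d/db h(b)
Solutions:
 h(b) = C1 + 2*b*(-log(k) + 2*log(2))


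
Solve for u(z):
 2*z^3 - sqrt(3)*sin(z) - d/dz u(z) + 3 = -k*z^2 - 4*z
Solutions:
 u(z) = C1 + k*z^3/3 + z^4/2 + 2*z^2 + 3*z + sqrt(3)*cos(z)


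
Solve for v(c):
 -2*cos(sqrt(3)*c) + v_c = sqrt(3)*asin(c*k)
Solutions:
 v(c) = C1 + sqrt(3)*Piecewise((c*asin(c*k) + sqrt(-c^2*k^2 + 1)/k, Ne(k, 0)), (0, True)) + 2*sqrt(3)*sin(sqrt(3)*c)/3


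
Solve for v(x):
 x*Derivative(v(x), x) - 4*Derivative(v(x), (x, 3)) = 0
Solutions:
 v(x) = C1 + Integral(C2*airyai(2^(1/3)*x/2) + C3*airybi(2^(1/3)*x/2), x)


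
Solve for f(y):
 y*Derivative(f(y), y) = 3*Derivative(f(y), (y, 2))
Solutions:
 f(y) = C1 + C2*erfi(sqrt(6)*y/6)


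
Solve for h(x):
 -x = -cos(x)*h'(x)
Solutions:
 h(x) = C1 + Integral(x/cos(x), x)


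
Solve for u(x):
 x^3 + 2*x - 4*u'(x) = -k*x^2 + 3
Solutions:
 u(x) = C1 + k*x^3/12 + x^4/16 + x^2/4 - 3*x/4


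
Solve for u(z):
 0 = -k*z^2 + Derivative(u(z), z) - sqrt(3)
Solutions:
 u(z) = C1 + k*z^3/3 + sqrt(3)*z


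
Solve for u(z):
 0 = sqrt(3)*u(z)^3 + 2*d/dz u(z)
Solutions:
 u(z) = -sqrt(-1/(C1 - sqrt(3)*z))
 u(z) = sqrt(-1/(C1 - sqrt(3)*z))


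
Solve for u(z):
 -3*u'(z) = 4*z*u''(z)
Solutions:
 u(z) = C1 + C2*z^(1/4)


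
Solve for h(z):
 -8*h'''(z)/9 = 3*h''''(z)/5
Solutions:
 h(z) = C1 + C2*z + C3*z^2 + C4*exp(-40*z/27)


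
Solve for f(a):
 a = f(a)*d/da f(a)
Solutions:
 f(a) = -sqrt(C1 + a^2)
 f(a) = sqrt(C1 + a^2)


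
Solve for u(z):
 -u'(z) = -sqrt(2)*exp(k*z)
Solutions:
 u(z) = C1 + sqrt(2)*exp(k*z)/k


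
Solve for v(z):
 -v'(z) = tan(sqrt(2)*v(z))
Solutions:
 v(z) = sqrt(2)*(pi - asin(C1*exp(-sqrt(2)*z)))/2
 v(z) = sqrt(2)*asin(C1*exp(-sqrt(2)*z))/2


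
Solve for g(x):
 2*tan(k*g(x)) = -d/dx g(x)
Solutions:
 g(x) = Piecewise((-asin(exp(C1*k - 2*k*x))/k + pi/k, Ne(k, 0)), (nan, True))
 g(x) = Piecewise((asin(exp(C1*k - 2*k*x))/k, Ne(k, 0)), (nan, True))


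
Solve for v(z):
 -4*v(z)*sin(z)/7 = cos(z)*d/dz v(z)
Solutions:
 v(z) = C1*cos(z)^(4/7)


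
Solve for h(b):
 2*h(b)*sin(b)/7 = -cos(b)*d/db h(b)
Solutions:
 h(b) = C1*cos(b)^(2/7)


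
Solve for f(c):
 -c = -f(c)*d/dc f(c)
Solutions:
 f(c) = -sqrt(C1 + c^2)
 f(c) = sqrt(C1 + c^2)


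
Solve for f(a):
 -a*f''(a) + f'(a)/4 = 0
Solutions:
 f(a) = C1 + C2*a^(5/4)


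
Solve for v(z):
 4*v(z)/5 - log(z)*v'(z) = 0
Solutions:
 v(z) = C1*exp(4*li(z)/5)


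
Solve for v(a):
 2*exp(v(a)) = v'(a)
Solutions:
 v(a) = log(-1/(C1 + 2*a))


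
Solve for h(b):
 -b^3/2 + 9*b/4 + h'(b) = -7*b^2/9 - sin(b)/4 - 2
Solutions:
 h(b) = C1 + b^4/8 - 7*b^3/27 - 9*b^2/8 - 2*b + cos(b)/4


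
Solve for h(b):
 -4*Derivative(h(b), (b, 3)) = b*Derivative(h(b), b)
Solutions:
 h(b) = C1 + Integral(C2*airyai(-2^(1/3)*b/2) + C3*airybi(-2^(1/3)*b/2), b)


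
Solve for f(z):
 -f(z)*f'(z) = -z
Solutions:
 f(z) = -sqrt(C1 + z^2)
 f(z) = sqrt(C1 + z^2)


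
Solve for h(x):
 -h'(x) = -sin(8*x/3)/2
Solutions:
 h(x) = C1 - 3*cos(8*x/3)/16


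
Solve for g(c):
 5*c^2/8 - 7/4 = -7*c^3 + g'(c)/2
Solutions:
 g(c) = C1 + 7*c^4/2 + 5*c^3/12 - 7*c/2


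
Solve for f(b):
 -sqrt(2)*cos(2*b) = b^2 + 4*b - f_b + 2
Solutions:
 f(b) = C1 + b^3/3 + 2*b^2 + 2*b + sqrt(2)*sin(2*b)/2


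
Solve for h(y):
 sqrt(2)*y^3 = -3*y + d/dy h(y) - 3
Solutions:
 h(y) = C1 + sqrt(2)*y^4/4 + 3*y^2/2 + 3*y


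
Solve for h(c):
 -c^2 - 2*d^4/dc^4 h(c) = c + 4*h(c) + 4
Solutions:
 h(c) = -c^2/4 - c/4 + (C1*sin(2^(3/4)*c/2) + C2*cos(2^(3/4)*c/2))*exp(-2^(3/4)*c/2) + (C3*sin(2^(3/4)*c/2) + C4*cos(2^(3/4)*c/2))*exp(2^(3/4)*c/2) - 1


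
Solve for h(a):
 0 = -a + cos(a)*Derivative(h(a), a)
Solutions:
 h(a) = C1 + Integral(a/cos(a), a)


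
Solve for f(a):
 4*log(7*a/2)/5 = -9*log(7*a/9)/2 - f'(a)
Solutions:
 f(a) = C1 - 53*a*log(a)/10 - 53*a*log(7)/10 + 4*a*log(2)/5 + 53*a/10 + 9*a*log(3)


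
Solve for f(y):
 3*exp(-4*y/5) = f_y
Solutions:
 f(y) = C1 - 15*exp(-4*y/5)/4


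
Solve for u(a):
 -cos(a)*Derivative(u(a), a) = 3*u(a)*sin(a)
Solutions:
 u(a) = C1*cos(a)^3


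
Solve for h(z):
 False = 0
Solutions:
 h(z) = C1 + zoo*z - log(cos(z))/2


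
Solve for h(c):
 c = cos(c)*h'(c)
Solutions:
 h(c) = C1 + Integral(c/cos(c), c)


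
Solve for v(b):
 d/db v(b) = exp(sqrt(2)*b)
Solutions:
 v(b) = C1 + sqrt(2)*exp(sqrt(2)*b)/2


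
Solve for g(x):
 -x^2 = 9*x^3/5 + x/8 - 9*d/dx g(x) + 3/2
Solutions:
 g(x) = C1 + x^4/20 + x^3/27 + x^2/144 + x/6


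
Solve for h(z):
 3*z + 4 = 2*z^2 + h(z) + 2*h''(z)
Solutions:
 h(z) = C1*sin(sqrt(2)*z/2) + C2*cos(sqrt(2)*z/2) - 2*z^2 + 3*z + 12


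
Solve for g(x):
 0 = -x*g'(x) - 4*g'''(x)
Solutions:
 g(x) = C1 + Integral(C2*airyai(-2^(1/3)*x/2) + C3*airybi(-2^(1/3)*x/2), x)


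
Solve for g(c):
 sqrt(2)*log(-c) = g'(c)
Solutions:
 g(c) = C1 + sqrt(2)*c*log(-c) - sqrt(2)*c


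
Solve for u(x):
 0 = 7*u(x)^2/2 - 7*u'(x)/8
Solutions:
 u(x) = -1/(C1 + 4*x)


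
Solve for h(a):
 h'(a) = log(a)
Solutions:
 h(a) = C1 + a*log(a) - a


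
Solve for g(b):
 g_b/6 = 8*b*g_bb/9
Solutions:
 g(b) = C1 + C2*b^(19/16)


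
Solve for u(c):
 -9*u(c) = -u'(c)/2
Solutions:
 u(c) = C1*exp(18*c)


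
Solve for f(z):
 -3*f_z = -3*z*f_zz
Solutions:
 f(z) = C1 + C2*z^2


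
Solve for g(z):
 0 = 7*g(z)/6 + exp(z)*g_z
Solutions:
 g(z) = C1*exp(7*exp(-z)/6)


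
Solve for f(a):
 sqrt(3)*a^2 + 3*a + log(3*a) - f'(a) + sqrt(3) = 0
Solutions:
 f(a) = C1 + sqrt(3)*a^3/3 + 3*a^2/2 + a*log(a) - a + a*log(3) + sqrt(3)*a


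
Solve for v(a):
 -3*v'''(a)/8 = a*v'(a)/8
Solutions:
 v(a) = C1 + Integral(C2*airyai(-3^(2/3)*a/3) + C3*airybi(-3^(2/3)*a/3), a)


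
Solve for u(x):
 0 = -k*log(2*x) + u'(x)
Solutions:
 u(x) = C1 + k*x*log(x) - k*x + k*x*log(2)


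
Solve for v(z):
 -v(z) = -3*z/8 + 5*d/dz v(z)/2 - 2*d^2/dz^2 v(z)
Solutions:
 v(z) = C1*exp(z*(5 - sqrt(57))/8) + C2*exp(z*(5 + sqrt(57))/8) + 3*z/8 - 15/16


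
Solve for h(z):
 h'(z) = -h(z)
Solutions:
 h(z) = C1*exp(-z)


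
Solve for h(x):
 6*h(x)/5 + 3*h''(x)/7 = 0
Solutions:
 h(x) = C1*sin(sqrt(70)*x/5) + C2*cos(sqrt(70)*x/5)


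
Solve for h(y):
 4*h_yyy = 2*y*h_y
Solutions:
 h(y) = C1 + Integral(C2*airyai(2^(2/3)*y/2) + C3*airybi(2^(2/3)*y/2), y)


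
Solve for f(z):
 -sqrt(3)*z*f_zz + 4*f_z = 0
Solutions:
 f(z) = C1 + C2*z^(1 + 4*sqrt(3)/3)


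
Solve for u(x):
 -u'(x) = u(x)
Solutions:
 u(x) = C1*exp(-x)


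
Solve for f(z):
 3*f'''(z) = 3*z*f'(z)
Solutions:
 f(z) = C1 + Integral(C2*airyai(z) + C3*airybi(z), z)


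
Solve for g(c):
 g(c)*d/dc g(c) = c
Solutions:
 g(c) = -sqrt(C1 + c^2)
 g(c) = sqrt(C1 + c^2)


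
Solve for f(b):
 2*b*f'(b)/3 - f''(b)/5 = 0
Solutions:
 f(b) = C1 + C2*erfi(sqrt(15)*b/3)


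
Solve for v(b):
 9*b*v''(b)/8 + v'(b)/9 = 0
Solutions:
 v(b) = C1 + C2*b^(73/81)


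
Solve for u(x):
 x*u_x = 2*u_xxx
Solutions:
 u(x) = C1 + Integral(C2*airyai(2^(2/3)*x/2) + C3*airybi(2^(2/3)*x/2), x)


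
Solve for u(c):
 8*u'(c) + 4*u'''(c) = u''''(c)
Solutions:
 u(c) = C1 + C2*exp(c*(-2^(2/3)*(3*sqrt(177) + 43)^(1/3) - 8*2^(1/3)/(3*sqrt(177) + 43)^(1/3) + 8)/6)*sin(2^(1/3)*sqrt(3)*c*(-2^(1/3)*(3*sqrt(177) + 43)^(1/3) + 8/(3*sqrt(177) + 43)^(1/3))/6) + C3*exp(c*(-2^(2/3)*(3*sqrt(177) + 43)^(1/3) - 8*2^(1/3)/(3*sqrt(177) + 43)^(1/3) + 8)/6)*cos(2^(1/3)*sqrt(3)*c*(-2^(1/3)*(3*sqrt(177) + 43)^(1/3) + 8/(3*sqrt(177) + 43)^(1/3))/6) + C4*exp(c*(8*2^(1/3)/(3*sqrt(177) + 43)^(1/3) + 4 + 2^(2/3)*(3*sqrt(177) + 43)^(1/3))/3)


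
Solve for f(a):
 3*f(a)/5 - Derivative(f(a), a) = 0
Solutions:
 f(a) = C1*exp(3*a/5)


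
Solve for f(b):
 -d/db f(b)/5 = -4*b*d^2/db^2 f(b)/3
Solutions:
 f(b) = C1 + C2*b^(23/20)


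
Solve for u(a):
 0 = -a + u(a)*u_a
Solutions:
 u(a) = -sqrt(C1 + a^2)
 u(a) = sqrt(C1 + a^2)


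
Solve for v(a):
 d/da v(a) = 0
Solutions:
 v(a) = C1


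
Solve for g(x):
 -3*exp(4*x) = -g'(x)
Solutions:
 g(x) = C1 + 3*exp(4*x)/4


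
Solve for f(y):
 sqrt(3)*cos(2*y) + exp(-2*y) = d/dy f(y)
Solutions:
 f(y) = C1 + sqrt(3)*sin(2*y)/2 - exp(-2*y)/2


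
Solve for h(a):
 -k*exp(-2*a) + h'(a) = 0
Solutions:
 h(a) = C1 - k*exp(-2*a)/2


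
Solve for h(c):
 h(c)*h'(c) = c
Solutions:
 h(c) = -sqrt(C1 + c^2)
 h(c) = sqrt(C1 + c^2)


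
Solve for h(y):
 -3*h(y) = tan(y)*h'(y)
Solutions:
 h(y) = C1/sin(y)^3


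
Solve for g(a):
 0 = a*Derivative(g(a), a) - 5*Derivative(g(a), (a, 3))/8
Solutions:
 g(a) = C1 + Integral(C2*airyai(2*5^(2/3)*a/5) + C3*airybi(2*5^(2/3)*a/5), a)


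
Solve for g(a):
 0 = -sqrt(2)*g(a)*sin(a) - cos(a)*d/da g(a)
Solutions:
 g(a) = C1*cos(a)^(sqrt(2))


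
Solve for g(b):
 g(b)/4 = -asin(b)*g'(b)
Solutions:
 g(b) = C1*exp(-Integral(1/asin(b), b)/4)


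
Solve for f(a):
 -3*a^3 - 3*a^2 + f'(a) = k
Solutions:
 f(a) = C1 + 3*a^4/4 + a^3 + a*k


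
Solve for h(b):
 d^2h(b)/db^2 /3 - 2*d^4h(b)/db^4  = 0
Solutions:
 h(b) = C1 + C2*b + C3*exp(-sqrt(6)*b/6) + C4*exp(sqrt(6)*b/6)


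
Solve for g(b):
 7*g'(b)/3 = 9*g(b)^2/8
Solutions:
 g(b) = -56/(C1 + 27*b)


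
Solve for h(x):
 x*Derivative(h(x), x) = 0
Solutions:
 h(x) = C1


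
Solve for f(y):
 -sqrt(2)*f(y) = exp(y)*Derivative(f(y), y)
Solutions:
 f(y) = C1*exp(sqrt(2)*exp(-y))


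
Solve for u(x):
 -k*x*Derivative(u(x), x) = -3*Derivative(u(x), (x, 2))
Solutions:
 u(x) = Piecewise((-sqrt(6)*sqrt(pi)*C1*erf(sqrt(6)*x*sqrt(-k)/6)/(2*sqrt(-k)) - C2, (k > 0) | (k < 0)), (-C1*x - C2, True))


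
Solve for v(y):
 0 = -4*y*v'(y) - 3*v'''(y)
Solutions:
 v(y) = C1 + Integral(C2*airyai(-6^(2/3)*y/3) + C3*airybi(-6^(2/3)*y/3), y)


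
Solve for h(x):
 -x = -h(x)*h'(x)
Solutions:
 h(x) = -sqrt(C1 + x^2)
 h(x) = sqrt(C1 + x^2)


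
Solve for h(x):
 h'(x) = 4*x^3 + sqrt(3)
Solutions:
 h(x) = C1 + x^4 + sqrt(3)*x


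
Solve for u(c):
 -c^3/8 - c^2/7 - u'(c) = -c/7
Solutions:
 u(c) = C1 - c^4/32 - c^3/21 + c^2/14


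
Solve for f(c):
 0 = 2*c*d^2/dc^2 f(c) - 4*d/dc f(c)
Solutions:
 f(c) = C1 + C2*c^3


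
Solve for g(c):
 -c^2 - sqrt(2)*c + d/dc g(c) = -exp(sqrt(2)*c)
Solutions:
 g(c) = C1 + c^3/3 + sqrt(2)*c^2/2 - sqrt(2)*exp(sqrt(2)*c)/2


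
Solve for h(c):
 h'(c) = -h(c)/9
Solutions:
 h(c) = C1*exp(-c/9)


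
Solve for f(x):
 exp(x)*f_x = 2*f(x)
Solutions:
 f(x) = C1*exp(-2*exp(-x))


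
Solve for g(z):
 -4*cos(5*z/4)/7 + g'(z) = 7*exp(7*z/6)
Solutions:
 g(z) = C1 + 6*exp(7*z/6) + 16*sin(5*z/4)/35


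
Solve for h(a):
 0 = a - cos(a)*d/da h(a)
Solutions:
 h(a) = C1 + Integral(a/cos(a), a)


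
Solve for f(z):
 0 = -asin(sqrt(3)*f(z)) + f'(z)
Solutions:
 Integral(1/asin(sqrt(3)*_y), (_y, f(z))) = C1 + z


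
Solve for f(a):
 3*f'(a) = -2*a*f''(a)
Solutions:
 f(a) = C1 + C2/sqrt(a)


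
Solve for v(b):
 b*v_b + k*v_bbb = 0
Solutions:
 v(b) = C1 + Integral(C2*airyai(b*(-1/k)^(1/3)) + C3*airybi(b*(-1/k)^(1/3)), b)


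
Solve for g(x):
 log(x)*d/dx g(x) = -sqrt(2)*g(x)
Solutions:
 g(x) = C1*exp(-sqrt(2)*li(x))


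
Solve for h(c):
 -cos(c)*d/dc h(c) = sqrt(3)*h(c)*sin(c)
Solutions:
 h(c) = C1*cos(c)^(sqrt(3))


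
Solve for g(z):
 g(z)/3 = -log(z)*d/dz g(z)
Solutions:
 g(z) = C1*exp(-li(z)/3)


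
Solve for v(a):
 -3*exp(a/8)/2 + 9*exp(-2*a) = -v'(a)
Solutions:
 v(a) = C1 + 12*exp(a/8) + 9*exp(-2*a)/2


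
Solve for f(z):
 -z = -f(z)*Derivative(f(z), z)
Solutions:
 f(z) = -sqrt(C1 + z^2)
 f(z) = sqrt(C1 + z^2)


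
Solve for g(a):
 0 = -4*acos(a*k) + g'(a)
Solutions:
 g(a) = C1 + 4*Piecewise((a*acos(a*k) - sqrt(-a^2*k^2 + 1)/k, Ne(k, 0)), (pi*a/2, True))


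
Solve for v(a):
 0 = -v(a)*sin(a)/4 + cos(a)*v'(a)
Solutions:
 v(a) = C1/cos(a)^(1/4)


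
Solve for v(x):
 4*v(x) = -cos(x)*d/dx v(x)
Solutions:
 v(x) = C1*(sin(x)^2 - 2*sin(x) + 1)/(sin(x)^2 + 2*sin(x) + 1)


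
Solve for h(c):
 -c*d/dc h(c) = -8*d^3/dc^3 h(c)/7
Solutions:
 h(c) = C1 + Integral(C2*airyai(7^(1/3)*c/2) + C3*airybi(7^(1/3)*c/2), c)


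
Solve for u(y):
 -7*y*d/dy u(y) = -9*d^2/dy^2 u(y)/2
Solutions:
 u(y) = C1 + C2*erfi(sqrt(7)*y/3)


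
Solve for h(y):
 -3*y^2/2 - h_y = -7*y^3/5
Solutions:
 h(y) = C1 + 7*y^4/20 - y^3/2


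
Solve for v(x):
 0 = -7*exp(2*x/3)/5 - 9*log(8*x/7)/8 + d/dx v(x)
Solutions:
 v(x) = C1 + 9*x*log(x)/8 + 9*x*(-log(7) - 1 + 3*log(2))/8 + 21*exp(2*x/3)/10


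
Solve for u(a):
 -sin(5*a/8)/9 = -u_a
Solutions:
 u(a) = C1 - 8*cos(5*a/8)/45


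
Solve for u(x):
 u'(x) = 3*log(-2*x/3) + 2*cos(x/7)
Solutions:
 u(x) = C1 + 3*x*log(-x) - 3*x*log(3) - 3*x + 3*x*log(2) + 14*sin(x/7)


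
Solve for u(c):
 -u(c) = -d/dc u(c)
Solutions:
 u(c) = C1*exp(c)


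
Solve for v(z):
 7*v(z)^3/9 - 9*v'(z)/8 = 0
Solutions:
 v(z) = -9*sqrt(2)*sqrt(-1/(C1 + 56*z))/2
 v(z) = 9*sqrt(2)*sqrt(-1/(C1 + 56*z))/2


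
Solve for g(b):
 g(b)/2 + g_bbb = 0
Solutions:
 g(b) = C3*exp(-2^(2/3)*b/2) + (C1*sin(2^(2/3)*sqrt(3)*b/4) + C2*cos(2^(2/3)*sqrt(3)*b/4))*exp(2^(2/3)*b/4)


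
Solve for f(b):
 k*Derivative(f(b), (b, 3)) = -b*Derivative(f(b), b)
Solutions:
 f(b) = C1 + Integral(C2*airyai(b*(-1/k)^(1/3)) + C3*airybi(b*(-1/k)^(1/3)), b)


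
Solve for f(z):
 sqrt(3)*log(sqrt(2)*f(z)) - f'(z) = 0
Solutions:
 -2*sqrt(3)*Integral(1/(2*log(_y) + log(2)), (_y, f(z)))/3 = C1 - z


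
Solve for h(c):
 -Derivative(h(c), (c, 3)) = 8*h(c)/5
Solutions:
 h(c) = C3*exp(-2*5^(2/3)*c/5) + (C1*sin(sqrt(3)*5^(2/3)*c/5) + C2*cos(sqrt(3)*5^(2/3)*c/5))*exp(5^(2/3)*c/5)


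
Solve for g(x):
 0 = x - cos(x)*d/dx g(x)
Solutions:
 g(x) = C1 + Integral(x/cos(x), x)


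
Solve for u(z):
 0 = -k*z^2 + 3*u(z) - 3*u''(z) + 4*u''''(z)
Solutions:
 u(z) = k*z^2/3 + 2*k/3 + (C1*sin(sqrt(2)*3^(1/4)*z*sin(atan(sqrt(39)/3)/2)/2) + C2*cos(sqrt(2)*3^(1/4)*z*sin(atan(sqrt(39)/3)/2)/2))*exp(-sqrt(2)*3^(1/4)*z*cos(atan(sqrt(39)/3)/2)/2) + (C3*sin(sqrt(2)*3^(1/4)*z*sin(atan(sqrt(39)/3)/2)/2) + C4*cos(sqrt(2)*3^(1/4)*z*sin(atan(sqrt(39)/3)/2)/2))*exp(sqrt(2)*3^(1/4)*z*cos(atan(sqrt(39)/3)/2)/2)


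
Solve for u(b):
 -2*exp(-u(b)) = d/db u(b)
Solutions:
 u(b) = log(C1 - 2*b)


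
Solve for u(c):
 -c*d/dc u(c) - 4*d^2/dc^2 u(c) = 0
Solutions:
 u(c) = C1 + C2*erf(sqrt(2)*c/4)


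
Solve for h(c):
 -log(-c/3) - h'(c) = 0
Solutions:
 h(c) = C1 - c*log(-c) + c*(1 + log(3))


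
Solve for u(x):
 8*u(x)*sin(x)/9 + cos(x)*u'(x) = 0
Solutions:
 u(x) = C1*cos(x)^(8/9)


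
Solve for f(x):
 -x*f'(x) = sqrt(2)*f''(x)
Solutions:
 f(x) = C1 + C2*erf(2^(1/4)*x/2)


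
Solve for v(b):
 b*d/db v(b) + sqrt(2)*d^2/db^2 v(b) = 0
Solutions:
 v(b) = C1 + C2*erf(2^(1/4)*b/2)


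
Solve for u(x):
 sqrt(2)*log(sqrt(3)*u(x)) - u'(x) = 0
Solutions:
 -sqrt(2)*Integral(1/(2*log(_y) + log(3)), (_y, u(x))) = C1 - x


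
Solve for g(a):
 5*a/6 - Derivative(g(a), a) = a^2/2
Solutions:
 g(a) = C1 - a^3/6 + 5*a^2/12


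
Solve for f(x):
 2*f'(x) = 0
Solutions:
 f(x) = C1


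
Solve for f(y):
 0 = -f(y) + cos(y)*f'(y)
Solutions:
 f(y) = C1*sqrt(sin(y) + 1)/sqrt(sin(y) - 1)


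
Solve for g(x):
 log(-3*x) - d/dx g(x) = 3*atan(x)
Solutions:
 g(x) = C1 + x*log(-x) - 3*x*atan(x) - x + x*log(3) + 3*log(x^2 + 1)/2


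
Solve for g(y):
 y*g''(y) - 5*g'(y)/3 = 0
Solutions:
 g(y) = C1 + C2*y^(8/3)


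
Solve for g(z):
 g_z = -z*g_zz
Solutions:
 g(z) = C1 + C2*log(z)


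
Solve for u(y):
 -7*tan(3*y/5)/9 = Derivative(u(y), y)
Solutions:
 u(y) = C1 + 35*log(cos(3*y/5))/27


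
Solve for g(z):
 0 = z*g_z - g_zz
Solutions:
 g(z) = C1 + C2*erfi(sqrt(2)*z/2)


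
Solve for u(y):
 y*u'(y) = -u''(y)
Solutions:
 u(y) = C1 + C2*erf(sqrt(2)*y/2)


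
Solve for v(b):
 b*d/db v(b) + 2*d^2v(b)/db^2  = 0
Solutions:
 v(b) = C1 + C2*erf(b/2)


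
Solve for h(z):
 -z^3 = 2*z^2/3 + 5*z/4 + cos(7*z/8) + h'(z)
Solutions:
 h(z) = C1 - z^4/4 - 2*z^3/9 - 5*z^2/8 - 8*sin(7*z/8)/7


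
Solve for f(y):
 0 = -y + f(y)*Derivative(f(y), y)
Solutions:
 f(y) = -sqrt(C1 + y^2)
 f(y) = sqrt(C1 + y^2)


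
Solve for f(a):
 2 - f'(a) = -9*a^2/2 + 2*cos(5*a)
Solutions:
 f(a) = C1 + 3*a^3/2 + 2*a - 2*sin(5*a)/5


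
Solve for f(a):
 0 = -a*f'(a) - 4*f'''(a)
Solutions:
 f(a) = C1 + Integral(C2*airyai(-2^(1/3)*a/2) + C3*airybi(-2^(1/3)*a/2), a)


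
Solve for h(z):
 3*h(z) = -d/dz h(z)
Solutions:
 h(z) = C1*exp(-3*z)


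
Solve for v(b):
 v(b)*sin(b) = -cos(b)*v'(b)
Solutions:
 v(b) = C1*cos(b)


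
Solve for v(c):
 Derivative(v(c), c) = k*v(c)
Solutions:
 v(c) = C1*exp(c*k)


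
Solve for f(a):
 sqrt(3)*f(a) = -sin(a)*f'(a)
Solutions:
 f(a) = C1*(cos(a) + 1)^(sqrt(3)/2)/(cos(a) - 1)^(sqrt(3)/2)


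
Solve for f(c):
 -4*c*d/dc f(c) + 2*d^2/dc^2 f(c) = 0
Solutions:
 f(c) = C1 + C2*erfi(c)


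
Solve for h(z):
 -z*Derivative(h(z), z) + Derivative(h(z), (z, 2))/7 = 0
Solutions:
 h(z) = C1 + C2*erfi(sqrt(14)*z/2)


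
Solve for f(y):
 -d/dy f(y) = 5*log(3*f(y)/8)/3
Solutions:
 -3*Integral(1/(-log(_y) - log(3) + 3*log(2)), (_y, f(y)))/5 = C1 - y


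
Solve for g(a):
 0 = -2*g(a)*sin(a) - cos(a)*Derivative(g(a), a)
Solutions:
 g(a) = C1*cos(a)^2


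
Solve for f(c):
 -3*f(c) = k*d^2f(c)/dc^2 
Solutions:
 f(c) = C1*exp(-sqrt(3)*c*sqrt(-1/k)) + C2*exp(sqrt(3)*c*sqrt(-1/k))


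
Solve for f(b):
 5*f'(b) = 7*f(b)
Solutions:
 f(b) = C1*exp(7*b/5)


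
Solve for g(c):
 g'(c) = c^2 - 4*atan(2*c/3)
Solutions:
 g(c) = C1 + c^3/3 - 4*c*atan(2*c/3) + 3*log(4*c^2 + 9)


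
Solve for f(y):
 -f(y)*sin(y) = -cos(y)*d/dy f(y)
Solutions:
 f(y) = C1/cos(y)


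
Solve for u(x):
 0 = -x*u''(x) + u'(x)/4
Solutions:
 u(x) = C1 + C2*x^(5/4)


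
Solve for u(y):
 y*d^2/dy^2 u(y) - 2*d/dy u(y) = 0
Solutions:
 u(y) = C1 + C2*y^3


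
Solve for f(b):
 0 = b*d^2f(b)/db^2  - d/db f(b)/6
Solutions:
 f(b) = C1 + C2*b^(7/6)


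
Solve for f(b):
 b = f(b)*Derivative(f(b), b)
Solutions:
 f(b) = -sqrt(C1 + b^2)
 f(b) = sqrt(C1 + b^2)


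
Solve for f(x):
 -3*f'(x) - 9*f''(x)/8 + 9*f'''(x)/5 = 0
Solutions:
 f(x) = C1 + C2*exp(x*(15 - sqrt(4065))/48) + C3*exp(x*(15 + sqrt(4065))/48)


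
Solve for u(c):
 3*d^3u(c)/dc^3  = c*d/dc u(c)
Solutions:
 u(c) = C1 + Integral(C2*airyai(3^(2/3)*c/3) + C3*airybi(3^(2/3)*c/3), c)


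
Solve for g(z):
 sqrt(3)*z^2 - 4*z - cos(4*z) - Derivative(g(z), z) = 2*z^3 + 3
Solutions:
 g(z) = C1 - z^4/2 + sqrt(3)*z^3/3 - 2*z^2 - 3*z - sin(4*z)/4


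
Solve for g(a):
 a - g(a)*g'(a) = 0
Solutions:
 g(a) = -sqrt(C1 + a^2)
 g(a) = sqrt(C1 + a^2)


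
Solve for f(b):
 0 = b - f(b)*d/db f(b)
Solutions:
 f(b) = -sqrt(C1 + b^2)
 f(b) = sqrt(C1 + b^2)


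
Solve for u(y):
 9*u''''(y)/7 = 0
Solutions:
 u(y) = C1 + C2*y + C3*y^2 + C4*y^3


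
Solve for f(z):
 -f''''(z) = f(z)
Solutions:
 f(z) = (C1*sin(sqrt(2)*z/2) + C2*cos(sqrt(2)*z/2))*exp(-sqrt(2)*z/2) + (C3*sin(sqrt(2)*z/2) + C4*cos(sqrt(2)*z/2))*exp(sqrt(2)*z/2)


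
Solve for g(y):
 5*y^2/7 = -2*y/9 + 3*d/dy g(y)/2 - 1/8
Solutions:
 g(y) = C1 + 10*y^3/63 + 2*y^2/27 + y/12


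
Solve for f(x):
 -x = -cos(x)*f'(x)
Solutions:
 f(x) = C1 + Integral(x/cos(x), x)


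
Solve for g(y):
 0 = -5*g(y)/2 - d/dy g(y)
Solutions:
 g(y) = C1*exp(-5*y/2)


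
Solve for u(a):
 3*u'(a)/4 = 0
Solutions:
 u(a) = C1


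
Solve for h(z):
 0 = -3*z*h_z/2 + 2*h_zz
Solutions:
 h(z) = C1 + C2*erfi(sqrt(6)*z/4)


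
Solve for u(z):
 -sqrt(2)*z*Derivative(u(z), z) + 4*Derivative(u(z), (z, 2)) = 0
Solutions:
 u(z) = C1 + C2*erfi(2^(3/4)*z/4)


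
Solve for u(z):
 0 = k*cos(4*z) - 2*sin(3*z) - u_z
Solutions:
 u(z) = C1 + k*sin(4*z)/4 + 2*cos(3*z)/3


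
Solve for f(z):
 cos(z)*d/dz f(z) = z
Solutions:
 f(z) = C1 + Integral(z/cos(z), z)


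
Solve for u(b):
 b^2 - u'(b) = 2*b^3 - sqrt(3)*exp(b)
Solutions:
 u(b) = C1 - b^4/2 + b^3/3 + sqrt(3)*exp(b)


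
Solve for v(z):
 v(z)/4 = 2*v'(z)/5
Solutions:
 v(z) = C1*exp(5*z/8)


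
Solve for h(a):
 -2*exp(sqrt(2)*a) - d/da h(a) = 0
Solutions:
 h(a) = C1 - sqrt(2)*exp(sqrt(2)*a)
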